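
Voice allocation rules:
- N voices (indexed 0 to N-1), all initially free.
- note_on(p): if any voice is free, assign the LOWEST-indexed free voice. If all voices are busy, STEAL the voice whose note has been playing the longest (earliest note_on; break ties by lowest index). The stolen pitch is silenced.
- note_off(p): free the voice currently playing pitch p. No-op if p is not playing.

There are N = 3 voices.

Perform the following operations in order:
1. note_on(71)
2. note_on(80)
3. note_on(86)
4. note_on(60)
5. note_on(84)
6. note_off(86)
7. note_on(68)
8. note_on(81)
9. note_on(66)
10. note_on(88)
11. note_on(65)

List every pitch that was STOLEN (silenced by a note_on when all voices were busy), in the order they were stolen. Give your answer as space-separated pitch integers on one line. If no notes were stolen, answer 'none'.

Answer: 71 80 60 84 68 81

Derivation:
Op 1: note_on(71): voice 0 is free -> assigned | voices=[71 - -]
Op 2: note_on(80): voice 1 is free -> assigned | voices=[71 80 -]
Op 3: note_on(86): voice 2 is free -> assigned | voices=[71 80 86]
Op 4: note_on(60): all voices busy, STEAL voice 0 (pitch 71, oldest) -> assign | voices=[60 80 86]
Op 5: note_on(84): all voices busy, STEAL voice 1 (pitch 80, oldest) -> assign | voices=[60 84 86]
Op 6: note_off(86): free voice 2 | voices=[60 84 -]
Op 7: note_on(68): voice 2 is free -> assigned | voices=[60 84 68]
Op 8: note_on(81): all voices busy, STEAL voice 0 (pitch 60, oldest) -> assign | voices=[81 84 68]
Op 9: note_on(66): all voices busy, STEAL voice 1 (pitch 84, oldest) -> assign | voices=[81 66 68]
Op 10: note_on(88): all voices busy, STEAL voice 2 (pitch 68, oldest) -> assign | voices=[81 66 88]
Op 11: note_on(65): all voices busy, STEAL voice 0 (pitch 81, oldest) -> assign | voices=[65 66 88]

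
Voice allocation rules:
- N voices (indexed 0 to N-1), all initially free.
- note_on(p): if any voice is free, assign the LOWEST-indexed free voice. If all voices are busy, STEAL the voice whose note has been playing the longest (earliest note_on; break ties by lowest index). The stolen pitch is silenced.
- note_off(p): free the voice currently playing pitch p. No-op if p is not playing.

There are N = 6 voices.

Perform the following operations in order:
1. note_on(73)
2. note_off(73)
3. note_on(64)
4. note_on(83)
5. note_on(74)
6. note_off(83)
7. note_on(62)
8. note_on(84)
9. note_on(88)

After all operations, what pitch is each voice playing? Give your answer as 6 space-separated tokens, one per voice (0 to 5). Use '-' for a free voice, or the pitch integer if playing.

Op 1: note_on(73): voice 0 is free -> assigned | voices=[73 - - - - -]
Op 2: note_off(73): free voice 0 | voices=[- - - - - -]
Op 3: note_on(64): voice 0 is free -> assigned | voices=[64 - - - - -]
Op 4: note_on(83): voice 1 is free -> assigned | voices=[64 83 - - - -]
Op 5: note_on(74): voice 2 is free -> assigned | voices=[64 83 74 - - -]
Op 6: note_off(83): free voice 1 | voices=[64 - 74 - - -]
Op 7: note_on(62): voice 1 is free -> assigned | voices=[64 62 74 - - -]
Op 8: note_on(84): voice 3 is free -> assigned | voices=[64 62 74 84 - -]
Op 9: note_on(88): voice 4 is free -> assigned | voices=[64 62 74 84 88 -]

Answer: 64 62 74 84 88 -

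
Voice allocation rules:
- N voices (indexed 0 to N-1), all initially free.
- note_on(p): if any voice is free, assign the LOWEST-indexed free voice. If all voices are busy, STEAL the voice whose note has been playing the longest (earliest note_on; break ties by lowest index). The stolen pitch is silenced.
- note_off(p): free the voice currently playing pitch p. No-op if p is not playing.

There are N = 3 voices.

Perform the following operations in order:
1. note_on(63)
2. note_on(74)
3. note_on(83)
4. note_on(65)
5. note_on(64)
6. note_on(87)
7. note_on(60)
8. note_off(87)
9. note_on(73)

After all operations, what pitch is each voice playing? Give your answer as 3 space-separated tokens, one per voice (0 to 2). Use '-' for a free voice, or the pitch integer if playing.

Answer: 60 64 73

Derivation:
Op 1: note_on(63): voice 0 is free -> assigned | voices=[63 - -]
Op 2: note_on(74): voice 1 is free -> assigned | voices=[63 74 -]
Op 3: note_on(83): voice 2 is free -> assigned | voices=[63 74 83]
Op 4: note_on(65): all voices busy, STEAL voice 0 (pitch 63, oldest) -> assign | voices=[65 74 83]
Op 5: note_on(64): all voices busy, STEAL voice 1 (pitch 74, oldest) -> assign | voices=[65 64 83]
Op 6: note_on(87): all voices busy, STEAL voice 2 (pitch 83, oldest) -> assign | voices=[65 64 87]
Op 7: note_on(60): all voices busy, STEAL voice 0 (pitch 65, oldest) -> assign | voices=[60 64 87]
Op 8: note_off(87): free voice 2 | voices=[60 64 -]
Op 9: note_on(73): voice 2 is free -> assigned | voices=[60 64 73]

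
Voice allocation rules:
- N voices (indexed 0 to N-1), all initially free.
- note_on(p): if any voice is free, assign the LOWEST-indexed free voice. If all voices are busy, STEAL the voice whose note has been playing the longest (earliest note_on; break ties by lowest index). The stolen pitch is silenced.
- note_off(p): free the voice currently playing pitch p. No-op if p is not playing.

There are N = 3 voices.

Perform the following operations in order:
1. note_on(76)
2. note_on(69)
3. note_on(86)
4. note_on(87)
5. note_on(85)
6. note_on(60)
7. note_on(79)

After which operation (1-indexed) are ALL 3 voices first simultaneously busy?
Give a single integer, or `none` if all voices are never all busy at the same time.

Op 1: note_on(76): voice 0 is free -> assigned | voices=[76 - -]
Op 2: note_on(69): voice 1 is free -> assigned | voices=[76 69 -]
Op 3: note_on(86): voice 2 is free -> assigned | voices=[76 69 86]
Op 4: note_on(87): all voices busy, STEAL voice 0 (pitch 76, oldest) -> assign | voices=[87 69 86]
Op 5: note_on(85): all voices busy, STEAL voice 1 (pitch 69, oldest) -> assign | voices=[87 85 86]
Op 6: note_on(60): all voices busy, STEAL voice 2 (pitch 86, oldest) -> assign | voices=[87 85 60]
Op 7: note_on(79): all voices busy, STEAL voice 0 (pitch 87, oldest) -> assign | voices=[79 85 60]

Answer: 3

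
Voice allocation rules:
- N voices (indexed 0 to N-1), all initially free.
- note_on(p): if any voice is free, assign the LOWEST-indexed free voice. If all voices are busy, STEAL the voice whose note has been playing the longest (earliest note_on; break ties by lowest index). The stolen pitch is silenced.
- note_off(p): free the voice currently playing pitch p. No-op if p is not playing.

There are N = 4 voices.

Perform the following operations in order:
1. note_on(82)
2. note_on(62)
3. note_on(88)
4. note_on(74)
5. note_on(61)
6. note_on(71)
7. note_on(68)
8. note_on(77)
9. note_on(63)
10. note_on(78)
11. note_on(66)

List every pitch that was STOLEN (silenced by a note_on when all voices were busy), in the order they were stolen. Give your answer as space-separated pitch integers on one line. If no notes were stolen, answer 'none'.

Op 1: note_on(82): voice 0 is free -> assigned | voices=[82 - - -]
Op 2: note_on(62): voice 1 is free -> assigned | voices=[82 62 - -]
Op 3: note_on(88): voice 2 is free -> assigned | voices=[82 62 88 -]
Op 4: note_on(74): voice 3 is free -> assigned | voices=[82 62 88 74]
Op 5: note_on(61): all voices busy, STEAL voice 0 (pitch 82, oldest) -> assign | voices=[61 62 88 74]
Op 6: note_on(71): all voices busy, STEAL voice 1 (pitch 62, oldest) -> assign | voices=[61 71 88 74]
Op 7: note_on(68): all voices busy, STEAL voice 2 (pitch 88, oldest) -> assign | voices=[61 71 68 74]
Op 8: note_on(77): all voices busy, STEAL voice 3 (pitch 74, oldest) -> assign | voices=[61 71 68 77]
Op 9: note_on(63): all voices busy, STEAL voice 0 (pitch 61, oldest) -> assign | voices=[63 71 68 77]
Op 10: note_on(78): all voices busy, STEAL voice 1 (pitch 71, oldest) -> assign | voices=[63 78 68 77]
Op 11: note_on(66): all voices busy, STEAL voice 2 (pitch 68, oldest) -> assign | voices=[63 78 66 77]

Answer: 82 62 88 74 61 71 68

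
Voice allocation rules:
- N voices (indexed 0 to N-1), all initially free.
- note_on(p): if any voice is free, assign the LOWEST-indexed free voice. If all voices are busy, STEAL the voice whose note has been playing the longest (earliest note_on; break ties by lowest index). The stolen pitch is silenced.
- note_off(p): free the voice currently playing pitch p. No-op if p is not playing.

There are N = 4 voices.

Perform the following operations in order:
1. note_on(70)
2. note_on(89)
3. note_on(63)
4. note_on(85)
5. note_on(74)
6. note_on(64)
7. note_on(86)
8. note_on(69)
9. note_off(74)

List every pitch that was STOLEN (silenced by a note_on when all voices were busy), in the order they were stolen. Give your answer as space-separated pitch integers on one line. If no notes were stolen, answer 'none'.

Op 1: note_on(70): voice 0 is free -> assigned | voices=[70 - - -]
Op 2: note_on(89): voice 1 is free -> assigned | voices=[70 89 - -]
Op 3: note_on(63): voice 2 is free -> assigned | voices=[70 89 63 -]
Op 4: note_on(85): voice 3 is free -> assigned | voices=[70 89 63 85]
Op 5: note_on(74): all voices busy, STEAL voice 0 (pitch 70, oldest) -> assign | voices=[74 89 63 85]
Op 6: note_on(64): all voices busy, STEAL voice 1 (pitch 89, oldest) -> assign | voices=[74 64 63 85]
Op 7: note_on(86): all voices busy, STEAL voice 2 (pitch 63, oldest) -> assign | voices=[74 64 86 85]
Op 8: note_on(69): all voices busy, STEAL voice 3 (pitch 85, oldest) -> assign | voices=[74 64 86 69]
Op 9: note_off(74): free voice 0 | voices=[- 64 86 69]

Answer: 70 89 63 85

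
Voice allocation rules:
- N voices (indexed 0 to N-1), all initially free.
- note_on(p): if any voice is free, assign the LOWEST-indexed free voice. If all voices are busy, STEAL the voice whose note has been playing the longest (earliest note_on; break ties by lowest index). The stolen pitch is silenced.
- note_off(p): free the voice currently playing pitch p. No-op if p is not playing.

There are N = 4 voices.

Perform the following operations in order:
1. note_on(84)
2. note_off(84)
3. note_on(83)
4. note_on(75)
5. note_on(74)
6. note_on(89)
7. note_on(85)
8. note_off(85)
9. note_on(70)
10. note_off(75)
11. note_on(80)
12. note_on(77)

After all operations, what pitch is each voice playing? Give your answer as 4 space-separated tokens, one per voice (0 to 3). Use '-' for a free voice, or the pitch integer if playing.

Answer: 70 80 77 89

Derivation:
Op 1: note_on(84): voice 0 is free -> assigned | voices=[84 - - -]
Op 2: note_off(84): free voice 0 | voices=[- - - -]
Op 3: note_on(83): voice 0 is free -> assigned | voices=[83 - - -]
Op 4: note_on(75): voice 1 is free -> assigned | voices=[83 75 - -]
Op 5: note_on(74): voice 2 is free -> assigned | voices=[83 75 74 -]
Op 6: note_on(89): voice 3 is free -> assigned | voices=[83 75 74 89]
Op 7: note_on(85): all voices busy, STEAL voice 0 (pitch 83, oldest) -> assign | voices=[85 75 74 89]
Op 8: note_off(85): free voice 0 | voices=[- 75 74 89]
Op 9: note_on(70): voice 0 is free -> assigned | voices=[70 75 74 89]
Op 10: note_off(75): free voice 1 | voices=[70 - 74 89]
Op 11: note_on(80): voice 1 is free -> assigned | voices=[70 80 74 89]
Op 12: note_on(77): all voices busy, STEAL voice 2 (pitch 74, oldest) -> assign | voices=[70 80 77 89]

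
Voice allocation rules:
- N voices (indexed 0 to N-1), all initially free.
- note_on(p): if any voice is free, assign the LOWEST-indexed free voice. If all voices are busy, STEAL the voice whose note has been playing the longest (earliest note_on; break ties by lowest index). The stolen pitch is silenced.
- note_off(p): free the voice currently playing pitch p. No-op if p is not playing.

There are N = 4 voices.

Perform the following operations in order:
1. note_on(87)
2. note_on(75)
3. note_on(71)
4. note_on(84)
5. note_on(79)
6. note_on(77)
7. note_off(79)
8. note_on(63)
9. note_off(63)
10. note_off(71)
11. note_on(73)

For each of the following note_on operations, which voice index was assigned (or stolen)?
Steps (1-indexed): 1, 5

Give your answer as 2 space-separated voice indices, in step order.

Answer: 0 0

Derivation:
Op 1: note_on(87): voice 0 is free -> assigned | voices=[87 - - -]
Op 2: note_on(75): voice 1 is free -> assigned | voices=[87 75 - -]
Op 3: note_on(71): voice 2 is free -> assigned | voices=[87 75 71 -]
Op 4: note_on(84): voice 3 is free -> assigned | voices=[87 75 71 84]
Op 5: note_on(79): all voices busy, STEAL voice 0 (pitch 87, oldest) -> assign | voices=[79 75 71 84]
Op 6: note_on(77): all voices busy, STEAL voice 1 (pitch 75, oldest) -> assign | voices=[79 77 71 84]
Op 7: note_off(79): free voice 0 | voices=[- 77 71 84]
Op 8: note_on(63): voice 0 is free -> assigned | voices=[63 77 71 84]
Op 9: note_off(63): free voice 0 | voices=[- 77 71 84]
Op 10: note_off(71): free voice 2 | voices=[- 77 - 84]
Op 11: note_on(73): voice 0 is free -> assigned | voices=[73 77 - 84]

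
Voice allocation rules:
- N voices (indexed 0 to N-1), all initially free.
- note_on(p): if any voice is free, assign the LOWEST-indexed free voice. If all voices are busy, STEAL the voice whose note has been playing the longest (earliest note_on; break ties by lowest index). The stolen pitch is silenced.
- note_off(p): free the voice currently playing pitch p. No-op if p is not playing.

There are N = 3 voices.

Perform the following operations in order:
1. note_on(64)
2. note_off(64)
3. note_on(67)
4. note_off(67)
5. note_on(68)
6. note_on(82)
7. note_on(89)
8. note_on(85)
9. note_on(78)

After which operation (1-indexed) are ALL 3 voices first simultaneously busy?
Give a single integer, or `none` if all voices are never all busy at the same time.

Answer: 7

Derivation:
Op 1: note_on(64): voice 0 is free -> assigned | voices=[64 - -]
Op 2: note_off(64): free voice 0 | voices=[- - -]
Op 3: note_on(67): voice 0 is free -> assigned | voices=[67 - -]
Op 4: note_off(67): free voice 0 | voices=[- - -]
Op 5: note_on(68): voice 0 is free -> assigned | voices=[68 - -]
Op 6: note_on(82): voice 1 is free -> assigned | voices=[68 82 -]
Op 7: note_on(89): voice 2 is free -> assigned | voices=[68 82 89]
Op 8: note_on(85): all voices busy, STEAL voice 0 (pitch 68, oldest) -> assign | voices=[85 82 89]
Op 9: note_on(78): all voices busy, STEAL voice 1 (pitch 82, oldest) -> assign | voices=[85 78 89]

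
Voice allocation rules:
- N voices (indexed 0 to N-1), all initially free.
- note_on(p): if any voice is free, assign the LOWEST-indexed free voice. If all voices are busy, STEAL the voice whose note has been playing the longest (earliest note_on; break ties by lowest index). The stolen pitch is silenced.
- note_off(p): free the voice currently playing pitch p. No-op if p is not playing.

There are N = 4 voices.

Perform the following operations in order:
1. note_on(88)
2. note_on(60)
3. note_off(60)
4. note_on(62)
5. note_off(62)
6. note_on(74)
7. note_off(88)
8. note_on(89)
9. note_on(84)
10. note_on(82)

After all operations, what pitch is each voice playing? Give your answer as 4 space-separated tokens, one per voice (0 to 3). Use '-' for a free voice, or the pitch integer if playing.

Op 1: note_on(88): voice 0 is free -> assigned | voices=[88 - - -]
Op 2: note_on(60): voice 1 is free -> assigned | voices=[88 60 - -]
Op 3: note_off(60): free voice 1 | voices=[88 - - -]
Op 4: note_on(62): voice 1 is free -> assigned | voices=[88 62 - -]
Op 5: note_off(62): free voice 1 | voices=[88 - - -]
Op 6: note_on(74): voice 1 is free -> assigned | voices=[88 74 - -]
Op 7: note_off(88): free voice 0 | voices=[- 74 - -]
Op 8: note_on(89): voice 0 is free -> assigned | voices=[89 74 - -]
Op 9: note_on(84): voice 2 is free -> assigned | voices=[89 74 84 -]
Op 10: note_on(82): voice 3 is free -> assigned | voices=[89 74 84 82]

Answer: 89 74 84 82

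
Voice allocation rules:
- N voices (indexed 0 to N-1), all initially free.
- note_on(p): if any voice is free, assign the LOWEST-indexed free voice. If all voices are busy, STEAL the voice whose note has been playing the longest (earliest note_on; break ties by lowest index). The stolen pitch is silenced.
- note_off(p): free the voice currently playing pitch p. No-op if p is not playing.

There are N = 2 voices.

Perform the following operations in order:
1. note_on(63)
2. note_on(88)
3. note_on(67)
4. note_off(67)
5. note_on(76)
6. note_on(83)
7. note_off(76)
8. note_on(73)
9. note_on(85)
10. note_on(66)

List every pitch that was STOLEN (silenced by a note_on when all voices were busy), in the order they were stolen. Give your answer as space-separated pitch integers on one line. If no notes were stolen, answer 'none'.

Op 1: note_on(63): voice 0 is free -> assigned | voices=[63 -]
Op 2: note_on(88): voice 1 is free -> assigned | voices=[63 88]
Op 3: note_on(67): all voices busy, STEAL voice 0 (pitch 63, oldest) -> assign | voices=[67 88]
Op 4: note_off(67): free voice 0 | voices=[- 88]
Op 5: note_on(76): voice 0 is free -> assigned | voices=[76 88]
Op 6: note_on(83): all voices busy, STEAL voice 1 (pitch 88, oldest) -> assign | voices=[76 83]
Op 7: note_off(76): free voice 0 | voices=[- 83]
Op 8: note_on(73): voice 0 is free -> assigned | voices=[73 83]
Op 9: note_on(85): all voices busy, STEAL voice 1 (pitch 83, oldest) -> assign | voices=[73 85]
Op 10: note_on(66): all voices busy, STEAL voice 0 (pitch 73, oldest) -> assign | voices=[66 85]

Answer: 63 88 83 73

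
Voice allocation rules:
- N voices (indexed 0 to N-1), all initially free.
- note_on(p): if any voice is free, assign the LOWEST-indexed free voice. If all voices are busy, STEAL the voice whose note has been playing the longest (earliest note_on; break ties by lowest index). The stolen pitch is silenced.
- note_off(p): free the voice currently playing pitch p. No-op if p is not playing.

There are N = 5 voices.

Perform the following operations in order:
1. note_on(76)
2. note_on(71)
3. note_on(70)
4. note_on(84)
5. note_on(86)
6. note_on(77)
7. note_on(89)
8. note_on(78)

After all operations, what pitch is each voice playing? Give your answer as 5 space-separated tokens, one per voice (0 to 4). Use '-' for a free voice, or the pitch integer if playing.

Answer: 77 89 78 84 86

Derivation:
Op 1: note_on(76): voice 0 is free -> assigned | voices=[76 - - - -]
Op 2: note_on(71): voice 1 is free -> assigned | voices=[76 71 - - -]
Op 3: note_on(70): voice 2 is free -> assigned | voices=[76 71 70 - -]
Op 4: note_on(84): voice 3 is free -> assigned | voices=[76 71 70 84 -]
Op 5: note_on(86): voice 4 is free -> assigned | voices=[76 71 70 84 86]
Op 6: note_on(77): all voices busy, STEAL voice 0 (pitch 76, oldest) -> assign | voices=[77 71 70 84 86]
Op 7: note_on(89): all voices busy, STEAL voice 1 (pitch 71, oldest) -> assign | voices=[77 89 70 84 86]
Op 8: note_on(78): all voices busy, STEAL voice 2 (pitch 70, oldest) -> assign | voices=[77 89 78 84 86]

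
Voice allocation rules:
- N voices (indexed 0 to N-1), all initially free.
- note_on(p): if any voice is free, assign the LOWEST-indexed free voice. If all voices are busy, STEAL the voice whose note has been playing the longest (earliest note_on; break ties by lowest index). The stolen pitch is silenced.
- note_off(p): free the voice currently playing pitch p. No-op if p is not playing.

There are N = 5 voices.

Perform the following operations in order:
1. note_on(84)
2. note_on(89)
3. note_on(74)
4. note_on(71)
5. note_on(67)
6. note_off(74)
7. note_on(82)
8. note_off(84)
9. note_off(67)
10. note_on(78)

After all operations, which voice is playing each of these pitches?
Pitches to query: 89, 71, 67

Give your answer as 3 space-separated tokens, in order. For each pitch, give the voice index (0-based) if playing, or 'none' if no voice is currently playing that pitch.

Answer: 1 3 none

Derivation:
Op 1: note_on(84): voice 0 is free -> assigned | voices=[84 - - - -]
Op 2: note_on(89): voice 1 is free -> assigned | voices=[84 89 - - -]
Op 3: note_on(74): voice 2 is free -> assigned | voices=[84 89 74 - -]
Op 4: note_on(71): voice 3 is free -> assigned | voices=[84 89 74 71 -]
Op 5: note_on(67): voice 4 is free -> assigned | voices=[84 89 74 71 67]
Op 6: note_off(74): free voice 2 | voices=[84 89 - 71 67]
Op 7: note_on(82): voice 2 is free -> assigned | voices=[84 89 82 71 67]
Op 8: note_off(84): free voice 0 | voices=[- 89 82 71 67]
Op 9: note_off(67): free voice 4 | voices=[- 89 82 71 -]
Op 10: note_on(78): voice 0 is free -> assigned | voices=[78 89 82 71 -]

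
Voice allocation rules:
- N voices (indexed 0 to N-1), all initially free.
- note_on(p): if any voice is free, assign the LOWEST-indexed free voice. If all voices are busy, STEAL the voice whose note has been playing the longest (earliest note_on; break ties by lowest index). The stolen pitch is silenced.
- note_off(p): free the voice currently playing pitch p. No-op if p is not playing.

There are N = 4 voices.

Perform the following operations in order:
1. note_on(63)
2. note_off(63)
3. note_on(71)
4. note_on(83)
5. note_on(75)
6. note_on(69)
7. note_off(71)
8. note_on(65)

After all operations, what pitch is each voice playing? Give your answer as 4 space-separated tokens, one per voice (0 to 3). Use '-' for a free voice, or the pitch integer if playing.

Op 1: note_on(63): voice 0 is free -> assigned | voices=[63 - - -]
Op 2: note_off(63): free voice 0 | voices=[- - - -]
Op 3: note_on(71): voice 0 is free -> assigned | voices=[71 - - -]
Op 4: note_on(83): voice 1 is free -> assigned | voices=[71 83 - -]
Op 5: note_on(75): voice 2 is free -> assigned | voices=[71 83 75 -]
Op 6: note_on(69): voice 3 is free -> assigned | voices=[71 83 75 69]
Op 7: note_off(71): free voice 0 | voices=[- 83 75 69]
Op 8: note_on(65): voice 0 is free -> assigned | voices=[65 83 75 69]

Answer: 65 83 75 69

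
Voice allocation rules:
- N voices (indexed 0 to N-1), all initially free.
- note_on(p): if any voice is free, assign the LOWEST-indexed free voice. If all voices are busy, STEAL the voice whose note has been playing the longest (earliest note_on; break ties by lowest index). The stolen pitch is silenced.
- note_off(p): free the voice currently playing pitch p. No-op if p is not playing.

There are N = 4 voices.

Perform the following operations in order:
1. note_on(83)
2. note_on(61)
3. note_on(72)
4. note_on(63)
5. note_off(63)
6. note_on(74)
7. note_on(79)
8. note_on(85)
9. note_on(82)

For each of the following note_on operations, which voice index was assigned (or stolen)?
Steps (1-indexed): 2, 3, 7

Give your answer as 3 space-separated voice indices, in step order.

Answer: 1 2 0

Derivation:
Op 1: note_on(83): voice 0 is free -> assigned | voices=[83 - - -]
Op 2: note_on(61): voice 1 is free -> assigned | voices=[83 61 - -]
Op 3: note_on(72): voice 2 is free -> assigned | voices=[83 61 72 -]
Op 4: note_on(63): voice 3 is free -> assigned | voices=[83 61 72 63]
Op 5: note_off(63): free voice 3 | voices=[83 61 72 -]
Op 6: note_on(74): voice 3 is free -> assigned | voices=[83 61 72 74]
Op 7: note_on(79): all voices busy, STEAL voice 0 (pitch 83, oldest) -> assign | voices=[79 61 72 74]
Op 8: note_on(85): all voices busy, STEAL voice 1 (pitch 61, oldest) -> assign | voices=[79 85 72 74]
Op 9: note_on(82): all voices busy, STEAL voice 2 (pitch 72, oldest) -> assign | voices=[79 85 82 74]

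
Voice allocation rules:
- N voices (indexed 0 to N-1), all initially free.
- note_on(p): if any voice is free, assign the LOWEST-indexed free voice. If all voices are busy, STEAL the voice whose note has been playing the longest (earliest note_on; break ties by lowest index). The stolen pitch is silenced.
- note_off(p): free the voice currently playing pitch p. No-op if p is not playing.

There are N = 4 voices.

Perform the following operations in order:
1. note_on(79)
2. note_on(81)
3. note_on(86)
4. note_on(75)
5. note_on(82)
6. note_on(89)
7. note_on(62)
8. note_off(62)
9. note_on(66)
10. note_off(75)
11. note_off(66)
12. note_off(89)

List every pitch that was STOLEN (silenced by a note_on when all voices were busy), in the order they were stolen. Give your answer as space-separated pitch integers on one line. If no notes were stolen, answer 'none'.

Op 1: note_on(79): voice 0 is free -> assigned | voices=[79 - - -]
Op 2: note_on(81): voice 1 is free -> assigned | voices=[79 81 - -]
Op 3: note_on(86): voice 2 is free -> assigned | voices=[79 81 86 -]
Op 4: note_on(75): voice 3 is free -> assigned | voices=[79 81 86 75]
Op 5: note_on(82): all voices busy, STEAL voice 0 (pitch 79, oldest) -> assign | voices=[82 81 86 75]
Op 6: note_on(89): all voices busy, STEAL voice 1 (pitch 81, oldest) -> assign | voices=[82 89 86 75]
Op 7: note_on(62): all voices busy, STEAL voice 2 (pitch 86, oldest) -> assign | voices=[82 89 62 75]
Op 8: note_off(62): free voice 2 | voices=[82 89 - 75]
Op 9: note_on(66): voice 2 is free -> assigned | voices=[82 89 66 75]
Op 10: note_off(75): free voice 3 | voices=[82 89 66 -]
Op 11: note_off(66): free voice 2 | voices=[82 89 - -]
Op 12: note_off(89): free voice 1 | voices=[82 - - -]

Answer: 79 81 86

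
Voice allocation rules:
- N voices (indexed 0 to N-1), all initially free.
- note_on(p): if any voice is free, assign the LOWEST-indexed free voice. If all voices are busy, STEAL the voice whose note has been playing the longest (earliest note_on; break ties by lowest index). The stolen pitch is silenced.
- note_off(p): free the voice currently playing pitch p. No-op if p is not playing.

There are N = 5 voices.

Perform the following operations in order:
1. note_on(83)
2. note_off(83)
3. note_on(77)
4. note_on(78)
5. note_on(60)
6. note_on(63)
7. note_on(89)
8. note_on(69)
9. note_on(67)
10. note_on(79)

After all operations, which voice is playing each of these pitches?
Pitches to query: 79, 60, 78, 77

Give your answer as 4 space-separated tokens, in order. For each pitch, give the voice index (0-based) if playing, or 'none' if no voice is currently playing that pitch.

Op 1: note_on(83): voice 0 is free -> assigned | voices=[83 - - - -]
Op 2: note_off(83): free voice 0 | voices=[- - - - -]
Op 3: note_on(77): voice 0 is free -> assigned | voices=[77 - - - -]
Op 4: note_on(78): voice 1 is free -> assigned | voices=[77 78 - - -]
Op 5: note_on(60): voice 2 is free -> assigned | voices=[77 78 60 - -]
Op 6: note_on(63): voice 3 is free -> assigned | voices=[77 78 60 63 -]
Op 7: note_on(89): voice 4 is free -> assigned | voices=[77 78 60 63 89]
Op 8: note_on(69): all voices busy, STEAL voice 0 (pitch 77, oldest) -> assign | voices=[69 78 60 63 89]
Op 9: note_on(67): all voices busy, STEAL voice 1 (pitch 78, oldest) -> assign | voices=[69 67 60 63 89]
Op 10: note_on(79): all voices busy, STEAL voice 2 (pitch 60, oldest) -> assign | voices=[69 67 79 63 89]

Answer: 2 none none none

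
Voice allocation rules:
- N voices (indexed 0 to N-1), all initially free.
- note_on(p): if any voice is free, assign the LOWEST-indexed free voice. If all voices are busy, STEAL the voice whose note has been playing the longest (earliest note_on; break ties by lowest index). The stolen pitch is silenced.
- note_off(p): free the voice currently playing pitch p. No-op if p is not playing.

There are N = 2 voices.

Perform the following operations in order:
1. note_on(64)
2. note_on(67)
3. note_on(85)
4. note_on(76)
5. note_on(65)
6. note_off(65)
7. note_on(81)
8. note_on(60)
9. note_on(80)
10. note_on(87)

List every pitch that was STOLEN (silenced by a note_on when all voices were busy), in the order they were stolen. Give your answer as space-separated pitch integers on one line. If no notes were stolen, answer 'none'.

Answer: 64 67 85 76 81 60

Derivation:
Op 1: note_on(64): voice 0 is free -> assigned | voices=[64 -]
Op 2: note_on(67): voice 1 is free -> assigned | voices=[64 67]
Op 3: note_on(85): all voices busy, STEAL voice 0 (pitch 64, oldest) -> assign | voices=[85 67]
Op 4: note_on(76): all voices busy, STEAL voice 1 (pitch 67, oldest) -> assign | voices=[85 76]
Op 5: note_on(65): all voices busy, STEAL voice 0 (pitch 85, oldest) -> assign | voices=[65 76]
Op 6: note_off(65): free voice 0 | voices=[- 76]
Op 7: note_on(81): voice 0 is free -> assigned | voices=[81 76]
Op 8: note_on(60): all voices busy, STEAL voice 1 (pitch 76, oldest) -> assign | voices=[81 60]
Op 9: note_on(80): all voices busy, STEAL voice 0 (pitch 81, oldest) -> assign | voices=[80 60]
Op 10: note_on(87): all voices busy, STEAL voice 1 (pitch 60, oldest) -> assign | voices=[80 87]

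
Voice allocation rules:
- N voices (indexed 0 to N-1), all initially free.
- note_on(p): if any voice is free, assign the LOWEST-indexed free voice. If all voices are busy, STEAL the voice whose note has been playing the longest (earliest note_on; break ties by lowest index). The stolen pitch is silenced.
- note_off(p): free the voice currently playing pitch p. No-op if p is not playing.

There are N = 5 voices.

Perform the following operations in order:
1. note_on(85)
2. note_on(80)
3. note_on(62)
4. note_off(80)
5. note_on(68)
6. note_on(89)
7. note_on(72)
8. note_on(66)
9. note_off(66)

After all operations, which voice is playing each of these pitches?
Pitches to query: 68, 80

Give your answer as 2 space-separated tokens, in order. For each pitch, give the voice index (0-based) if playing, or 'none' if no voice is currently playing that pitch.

Op 1: note_on(85): voice 0 is free -> assigned | voices=[85 - - - -]
Op 2: note_on(80): voice 1 is free -> assigned | voices=[85 80 - - -]
Op 3: note_on(62): voice 2 is free -> assigned | voices=[85 80 62 - -]
Op 4: note_off(80): free voice 1 | voices=[85 - 62 - -]
Op 5: note_on(68): voice 1 is free -> assigned | voices=[85 68 62 - -]
Op 6: note_on(89): voice 3 is free -> assigned | voices=[85 68 62 89 -]
Op 7: note_on(72): voice 4 is free -> assigned | voices=[85 68 62 89 72]
Op 8: note_on(66): all voices busy, STEAL voice 0 (pitch 85, oldest) -> assign | voices=[66 68 62 89 72]
Op 9: note_off(66): free voice 0 | voices=[- 68 62 89 72]

Answer: 1 none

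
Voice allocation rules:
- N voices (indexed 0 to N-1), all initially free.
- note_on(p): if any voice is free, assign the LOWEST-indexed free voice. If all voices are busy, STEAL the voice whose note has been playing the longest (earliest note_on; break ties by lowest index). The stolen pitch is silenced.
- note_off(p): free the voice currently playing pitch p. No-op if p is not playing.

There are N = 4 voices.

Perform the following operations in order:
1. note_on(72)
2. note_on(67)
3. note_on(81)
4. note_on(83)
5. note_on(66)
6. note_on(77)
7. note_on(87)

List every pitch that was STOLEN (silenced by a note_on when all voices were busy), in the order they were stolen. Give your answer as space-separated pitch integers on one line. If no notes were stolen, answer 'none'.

Op 1: note_on(72): voice 0 is free -> assigned | voices=[72 - - -]
Op 2: note_on(67): voice 1 is free -> assigned | voices=[72 67 - -]
Op 3: note_on(81): voice 2 is free -> assigned | voices=[72 67 81 -]
Op 4: note_on(83): voice 3 is free -> assigned | voices=[72 67 81 83]
Op 5: note_on(66): all voices busy, STEAL voice 0 (pitch 72, oldest) -> assign | voices=[66 67 81 83]
Op 6: note_on(77): all voices busy, STEAL voice 1 (pitch 67, oldest) -> assign | voices=[66 77 81 83]
Op 7: note_on(87): all voices busy, STEAL voice 2 (pitch 81, oldest) -> assign | voices=[66 77 87 83]

Answer: 72 67 81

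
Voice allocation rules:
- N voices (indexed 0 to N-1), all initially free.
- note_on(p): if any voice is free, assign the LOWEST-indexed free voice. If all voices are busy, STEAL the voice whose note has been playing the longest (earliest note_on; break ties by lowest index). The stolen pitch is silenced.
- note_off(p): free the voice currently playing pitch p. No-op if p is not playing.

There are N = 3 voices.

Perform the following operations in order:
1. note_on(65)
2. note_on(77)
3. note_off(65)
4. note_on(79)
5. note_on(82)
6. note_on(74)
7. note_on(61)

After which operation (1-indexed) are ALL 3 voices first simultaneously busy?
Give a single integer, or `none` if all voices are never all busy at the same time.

Answer: 5

Derivation:
Op 1: note_on(65): voice 0 is free -> assigned | voices=[65 - -]
Op 2: note_on(77): voice 1 is free -> assigned | voices=[65 77 -]
Op 3: note_off(65): free voice 0 | voices=[- 77 -]
Op 4: note_on(79): voice 0 is free -> assigned | voices=[79 77 -]
Op 5: note_on(82): voice 2 is free -> assigned | voices=[79 77 82]
Op 6: note_on(74): all voices busy, STEAL voice 1 (pitch 77, oldest) -> assign | voices=[79 74 82]
Op 7: note_on(61): all voices busy, STEAL voice 0 (pitch 79, oldest) -> assign | voices=[61 74 82]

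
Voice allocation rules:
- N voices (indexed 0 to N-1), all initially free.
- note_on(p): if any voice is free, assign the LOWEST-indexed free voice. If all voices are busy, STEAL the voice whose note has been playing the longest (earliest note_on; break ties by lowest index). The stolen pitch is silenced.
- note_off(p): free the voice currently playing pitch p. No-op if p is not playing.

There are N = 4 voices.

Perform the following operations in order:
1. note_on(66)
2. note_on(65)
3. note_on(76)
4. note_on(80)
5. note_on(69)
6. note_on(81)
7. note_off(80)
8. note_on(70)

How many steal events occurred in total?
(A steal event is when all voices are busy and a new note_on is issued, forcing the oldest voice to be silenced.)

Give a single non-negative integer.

Answer: 2

Derivation:
Op 1: note_on(66): voice 0 is free -> assigned | voices=[66 - - -]
Op 2: note_on(65): voice 1 is free -> assigned | voices=[66 65 - -]
Op 3: note_on(76): voice 2 is free -> assigned | voices=[66 65 76 -]
Op 4: note_on(80): voice 3 is free -> assigned | voices=[66 65 76 80]
Op 5: note_on(69): all voices busy, STEAL voice 0 (pitch 66, oldest) -> assign | voices=[69 65 76 80]
Op 6: note_on(81): all voices busy, STEAL voice 1 (pitch 65, oldest) -> assign | voices=[69 81 76 80]
Op 7: note_off(80): free voice 3 | voices=[69 81 76 -]
Op 8: note_on(70): voice 3 is free -> assigned | voices=[69 81 76 70]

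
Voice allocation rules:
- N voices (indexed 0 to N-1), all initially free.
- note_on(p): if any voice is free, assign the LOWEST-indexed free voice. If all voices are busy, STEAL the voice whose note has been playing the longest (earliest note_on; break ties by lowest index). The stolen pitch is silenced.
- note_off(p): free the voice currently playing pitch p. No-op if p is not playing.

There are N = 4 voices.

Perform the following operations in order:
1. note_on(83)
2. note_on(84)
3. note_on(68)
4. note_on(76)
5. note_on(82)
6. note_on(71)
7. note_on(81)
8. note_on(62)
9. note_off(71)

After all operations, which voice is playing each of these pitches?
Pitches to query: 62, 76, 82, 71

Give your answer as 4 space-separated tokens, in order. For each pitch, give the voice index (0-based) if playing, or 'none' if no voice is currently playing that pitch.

Op 1: note_on(83): voice 0 is free -> assigned | voices=[83 - - -]
Op 2: note_on(84): voice 1 is free -> assigned | voices=[83 84 - -]
Op 3: note_on(68): voice 2 is free -> assigned | voices=[83 84 68 -]
Op 4: note_on(76): voice 3 is free -> assigned | voices=[83 84 68 76]
Op 5: note_on(82): all voices busy, STEAL voice 0 (pitch 83, oldest) -> assign | voices=[82 84 68 76]
Op 6: note_on(71): all voices busy, STEAL voice 1 (pitch 84, oldest) -> assign | voices=[82 71 68 76]
Op 7: note_on(81): all voices busy, STEAL voice 2 (pitch 68, oldest) -> assign | voices=[82 71 81 76]
Op 8: note_on(62): all voices busy, STEAL voice 3 (pitch 76, oldest) -> assign | voices=[82 71 81 62]
Op 9: note_off(71): free voice 1 | voices=[82 - 81 62]

Answer: 3 none 0 none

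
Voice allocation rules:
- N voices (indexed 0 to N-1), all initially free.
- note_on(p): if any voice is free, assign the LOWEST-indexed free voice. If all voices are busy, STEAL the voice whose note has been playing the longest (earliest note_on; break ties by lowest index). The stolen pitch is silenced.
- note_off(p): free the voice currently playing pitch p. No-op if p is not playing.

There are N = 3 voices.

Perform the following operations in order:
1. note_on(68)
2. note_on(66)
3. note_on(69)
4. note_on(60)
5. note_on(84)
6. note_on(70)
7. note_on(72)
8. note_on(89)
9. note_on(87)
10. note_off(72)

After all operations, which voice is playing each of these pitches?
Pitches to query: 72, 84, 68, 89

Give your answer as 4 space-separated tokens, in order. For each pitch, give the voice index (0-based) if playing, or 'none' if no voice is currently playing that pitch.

Answer: none none none 1

Derivation:
Op 1: note_on(68): voice 0 is free -> assigned | voices=[68 - -]
Op 2: note_on(66): voice 1 is free -> assigned | voices=[68 66 -]
Op 3: note_on(69): voice 2 is free -> assigned | voices=[68 66 69]
Op 4: note_on(60): all voices busy, STEAL voice 0 (pitch 68, oldest) -> assign | voices=[60 66 69]
Op 5: note_on(84): all voices busy, STEAL voice 1 (pitch 66, oldest) -> assign | voices=[60 84 69]
Op 6: note_on(70): all voices busy, STEAL voice 2 (pitch 69, oldest) -> assign | voices=[60 84 70]
Op 7: note_on(72): all voices busy, STEAL voice 0 (pitch 60, oldest) -> assign | voices=[72 84 70]
Op 8: note_on(89): all voices busy, STEAL voice 1 (pitch 84, oldest) -> assign | voices=[72 89 70]
Op 9: note_on(87): all voices busy, STEAL voice 2 (pitch 70, oldest) -> assign | voices=[72 89 87]
Op 10: note_off(72): free voice 0 | voices=[- 89 87]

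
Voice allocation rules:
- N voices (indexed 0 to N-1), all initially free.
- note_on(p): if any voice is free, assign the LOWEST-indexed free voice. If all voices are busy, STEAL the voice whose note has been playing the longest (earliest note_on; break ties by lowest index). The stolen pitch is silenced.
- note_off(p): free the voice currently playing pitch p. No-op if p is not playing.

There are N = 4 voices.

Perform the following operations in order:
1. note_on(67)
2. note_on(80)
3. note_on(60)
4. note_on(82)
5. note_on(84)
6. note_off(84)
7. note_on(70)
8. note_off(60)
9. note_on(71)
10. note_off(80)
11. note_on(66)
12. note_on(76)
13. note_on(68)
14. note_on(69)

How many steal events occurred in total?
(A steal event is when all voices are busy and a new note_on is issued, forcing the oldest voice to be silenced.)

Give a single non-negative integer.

Answer: 4

Derivation:
Op 1: note_on(67): voice 0 is free -> assigned | voices=[67 - - -]
Op 2: note_on(80): voice 1 is free -> assigned | voices=[67 80 - -]
Op 3: note_on(60): voice 2 is free -> assigned | voices=[67 80 60 -]
Op 4: note_on(82): voice 3 is free -> assigned | voices=[67 80 60 82]
Op 5: note_on(84): all voices busy, STEAL voice 0 (pitch 67, oldest) -> assign | voices=[84 80 60 82]
Op 6: note_off(84): free voice 0 | voices=[- 80 60 82]
Op 7: note_on(70): voice 0 is free -> assigned | voices=[70 80 60 82]
Op 8: note_off(60): free voice 2 | voices=[70 80 - 82]
Op 9: note_on(71): voice 2 is free -> assigned | voices=[70 80 71 82]
Op 10: note_off(80): free voice 1 | voices=[70 - 71 82]
Op 11: note_on(66): voice 1 is free -> assigned | voices=[70 66 71 82]
Op 12: note_on(76): all voices busy, STEAL voice 3 (pitch 82, oldest) -> assign | voices=[70 66 71 76]
Op 13: note_on(68): all voices busy, STEAL voice 0 (pitch 70, oldest) -> assign | voices=[68 66 71 76]
Op 14: note_on(69): all voices busy, STEAL voice 2 (pitch 71, oldest) -> assign | voices=[68 66 69 76]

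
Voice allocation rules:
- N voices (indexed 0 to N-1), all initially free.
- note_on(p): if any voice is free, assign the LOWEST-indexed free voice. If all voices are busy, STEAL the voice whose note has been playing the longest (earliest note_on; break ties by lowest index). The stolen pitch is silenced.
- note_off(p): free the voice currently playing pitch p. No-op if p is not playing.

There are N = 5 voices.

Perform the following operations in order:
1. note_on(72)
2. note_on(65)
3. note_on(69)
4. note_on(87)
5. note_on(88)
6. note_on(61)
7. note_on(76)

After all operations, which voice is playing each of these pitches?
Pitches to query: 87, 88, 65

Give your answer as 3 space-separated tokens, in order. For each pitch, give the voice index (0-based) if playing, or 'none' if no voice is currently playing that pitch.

Op 1: note_on(72): voice 0 is free -> assigned | voices=[72 - - - -]
Op 2: note_on(65): voice 1 is free -> assigned | voices=[72 65 - - -]
Op 3: note_on(69): voice 2 is free -> assigned | voices=[72 65 69 - -]
Op 4: note_on(87): voice 3 is free -> assigned | voices=[72 65 69 87 -]
Op 5: note_on(88): voice 4 is free -> assigned | voices=[72 65 69 87 88]
Op 6: note_on(61): all voices busy, STEAL voice 0 (pitch 72, oldest) -> assign | voices=[61 65 69 87 88]
Op 7: note_on(76): all voices busy, STEAL voice 1 (pitch 65, oldest) -> assign | voices=[61 76 69 87 88]

Answer: 3 4 none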